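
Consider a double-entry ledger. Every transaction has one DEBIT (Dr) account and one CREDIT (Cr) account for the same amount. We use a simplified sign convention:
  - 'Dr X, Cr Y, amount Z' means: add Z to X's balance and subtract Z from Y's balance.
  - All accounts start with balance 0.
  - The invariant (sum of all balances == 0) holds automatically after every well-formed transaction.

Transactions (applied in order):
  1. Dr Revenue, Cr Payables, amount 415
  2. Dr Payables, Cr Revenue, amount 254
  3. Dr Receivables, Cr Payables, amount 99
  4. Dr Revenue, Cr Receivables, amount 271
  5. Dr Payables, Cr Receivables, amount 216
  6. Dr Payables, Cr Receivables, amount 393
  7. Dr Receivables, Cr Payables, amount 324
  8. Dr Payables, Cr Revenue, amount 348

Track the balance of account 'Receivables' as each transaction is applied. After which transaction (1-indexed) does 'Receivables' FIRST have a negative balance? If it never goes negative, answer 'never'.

Answer: 4

Derivation:
After txn 1: Receivables=0
After txn 2: Receivables=0
After txn 3: Receivables=99
After txn 4: Receivables=-172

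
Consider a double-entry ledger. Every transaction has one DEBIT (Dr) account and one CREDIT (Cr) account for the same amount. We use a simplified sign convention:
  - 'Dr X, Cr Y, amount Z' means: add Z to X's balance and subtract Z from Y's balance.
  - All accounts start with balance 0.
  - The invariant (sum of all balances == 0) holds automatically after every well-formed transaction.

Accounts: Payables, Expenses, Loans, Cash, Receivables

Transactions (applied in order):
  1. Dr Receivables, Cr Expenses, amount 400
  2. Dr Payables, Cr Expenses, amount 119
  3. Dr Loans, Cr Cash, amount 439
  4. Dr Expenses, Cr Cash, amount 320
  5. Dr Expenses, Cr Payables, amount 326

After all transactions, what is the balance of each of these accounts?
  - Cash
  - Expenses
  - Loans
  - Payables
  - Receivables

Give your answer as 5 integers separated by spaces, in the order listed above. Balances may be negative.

Answer: -759 127 439 -207 400

Derivation:
After txn 1 (Dr Receivables, Cr Expenses, amount 400): Expenses=-400 Receivables=400
After txn 2 (Dr Payables, Cr Expenses, amount 119): Expenses=-519 Payables=119 Receivables=400
After txn 3 (Dr Loans, Cr Cash, amount 439): Cash=-439 Expenses=-519 Loans=439 Payables=119 Receivables=400
After txn 4 (Dr Expenses, Cr Cash, amount 320): Cash=-759 Expenses=-199 Loans=439 Payables=119 Receivables=400
After txn 5 (Dr Expenses, Cr Payables, amount 326): Cash=-759 Expenses=127 Loans=439 Payables=-207 Receivables=400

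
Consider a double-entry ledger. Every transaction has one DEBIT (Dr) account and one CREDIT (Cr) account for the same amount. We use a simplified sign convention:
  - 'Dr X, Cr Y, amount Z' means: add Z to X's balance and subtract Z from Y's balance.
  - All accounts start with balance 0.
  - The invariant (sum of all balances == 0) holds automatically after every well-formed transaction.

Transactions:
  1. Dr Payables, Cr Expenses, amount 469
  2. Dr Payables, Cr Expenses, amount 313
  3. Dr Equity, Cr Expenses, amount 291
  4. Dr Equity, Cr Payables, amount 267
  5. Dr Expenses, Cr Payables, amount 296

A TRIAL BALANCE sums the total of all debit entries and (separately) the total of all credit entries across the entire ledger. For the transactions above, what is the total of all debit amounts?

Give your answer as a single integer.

Txn 1: debit+=469
Txn 2: debit+=313
Txn 3: debit+=291
Txn 4: debit+=267
Txn 5: debit+=296
Total debits = 1636

Answer: 1636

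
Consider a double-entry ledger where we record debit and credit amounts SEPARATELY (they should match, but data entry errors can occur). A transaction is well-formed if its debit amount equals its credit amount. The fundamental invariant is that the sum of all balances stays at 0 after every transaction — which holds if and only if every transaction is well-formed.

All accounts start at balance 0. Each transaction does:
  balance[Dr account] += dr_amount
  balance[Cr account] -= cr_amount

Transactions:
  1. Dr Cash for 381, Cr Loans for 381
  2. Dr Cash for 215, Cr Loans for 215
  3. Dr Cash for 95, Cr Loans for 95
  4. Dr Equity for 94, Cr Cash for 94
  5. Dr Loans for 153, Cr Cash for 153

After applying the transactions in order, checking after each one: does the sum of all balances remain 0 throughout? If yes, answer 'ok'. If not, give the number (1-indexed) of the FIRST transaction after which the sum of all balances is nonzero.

Answer: ok

Derivation:
After txn 1: dr=381 cr=381 sum_balances=0
After txn 2: dr=215 cr=215 sum_balances=0
After txn 3: dr=95 cr=95 sum_balances=0
After txn 4: dr=94 cr=94 sum_balances=0
After txn 5: dr=153 cr=153 sum_balances=0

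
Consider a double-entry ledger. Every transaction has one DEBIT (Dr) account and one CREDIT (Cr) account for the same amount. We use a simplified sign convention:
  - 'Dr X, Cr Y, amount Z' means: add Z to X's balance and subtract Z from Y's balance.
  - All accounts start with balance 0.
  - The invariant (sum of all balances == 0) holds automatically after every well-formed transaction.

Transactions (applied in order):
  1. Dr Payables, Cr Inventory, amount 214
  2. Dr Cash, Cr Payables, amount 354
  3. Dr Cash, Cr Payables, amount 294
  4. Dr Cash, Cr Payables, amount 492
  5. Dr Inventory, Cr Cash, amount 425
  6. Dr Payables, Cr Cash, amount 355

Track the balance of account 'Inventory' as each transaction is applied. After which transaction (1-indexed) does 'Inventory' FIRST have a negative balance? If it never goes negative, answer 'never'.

After txn 1: Inventory=-214

Answer: 1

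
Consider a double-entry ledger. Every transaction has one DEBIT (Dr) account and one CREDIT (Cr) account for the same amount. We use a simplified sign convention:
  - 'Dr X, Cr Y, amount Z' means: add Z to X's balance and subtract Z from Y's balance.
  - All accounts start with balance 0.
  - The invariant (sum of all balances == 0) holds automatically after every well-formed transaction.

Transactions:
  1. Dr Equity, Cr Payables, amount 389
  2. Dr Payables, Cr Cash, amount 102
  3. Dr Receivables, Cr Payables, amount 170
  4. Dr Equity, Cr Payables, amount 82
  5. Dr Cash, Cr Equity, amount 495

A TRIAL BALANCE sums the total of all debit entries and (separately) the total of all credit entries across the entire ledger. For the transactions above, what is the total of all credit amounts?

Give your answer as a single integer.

Answer: 1238

Derivation:
Txn 1: credit+=389
Txn 2: credit+=102
Txn 3: credit+=170
Txn 4: credit+=82
Txn 5: credit+=495
Total credits = 1238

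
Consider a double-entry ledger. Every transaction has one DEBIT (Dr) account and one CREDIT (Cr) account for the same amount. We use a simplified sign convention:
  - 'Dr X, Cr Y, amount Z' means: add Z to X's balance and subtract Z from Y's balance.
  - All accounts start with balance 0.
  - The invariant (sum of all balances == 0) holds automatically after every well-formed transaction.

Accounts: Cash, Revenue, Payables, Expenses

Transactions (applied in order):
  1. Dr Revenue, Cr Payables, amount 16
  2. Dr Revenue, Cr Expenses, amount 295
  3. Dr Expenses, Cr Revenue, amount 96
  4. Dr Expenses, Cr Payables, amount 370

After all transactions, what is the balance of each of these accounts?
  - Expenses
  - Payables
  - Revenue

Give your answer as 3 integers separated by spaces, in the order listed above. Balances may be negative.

Answer: 171 -386 215

Derivation:
After txn 1 (Dr Revenue, Cr Payables, amount 16): Payables=-16 Revenue=16
After txn 2 (Dr Revenue, Cr Expenses, amount 295): Expenses=-295 Payables=-16 Revenue=311
After txn 3 (Dr Expenses, Cr Revenue, amount 96): Expenses=-199 Payables=-16 Revenue=215
After txn 4 (Dr Expenses, Cr Payables, amount 370): Expenses=171 Payables=-386 Revenue=215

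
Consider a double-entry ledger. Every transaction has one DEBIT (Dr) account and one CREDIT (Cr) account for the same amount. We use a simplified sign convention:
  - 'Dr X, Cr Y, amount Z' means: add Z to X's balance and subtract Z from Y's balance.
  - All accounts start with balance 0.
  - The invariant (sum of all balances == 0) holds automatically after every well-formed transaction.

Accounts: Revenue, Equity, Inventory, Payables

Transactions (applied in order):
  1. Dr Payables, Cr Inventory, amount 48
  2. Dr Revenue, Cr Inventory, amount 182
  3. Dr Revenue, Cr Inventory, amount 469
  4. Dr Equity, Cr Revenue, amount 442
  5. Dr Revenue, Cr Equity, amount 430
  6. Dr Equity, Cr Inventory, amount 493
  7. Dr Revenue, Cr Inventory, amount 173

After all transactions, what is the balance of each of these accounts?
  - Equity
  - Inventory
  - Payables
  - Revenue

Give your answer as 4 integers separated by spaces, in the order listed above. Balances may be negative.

After txn 1 (Dr Payables, Cr Inventory, amount 48): Inventory=-48 Payables=48
After txn 2 (Dr Revenue, Cr Inventory, amount 182): Inventory=-230 Payables=48 Revenue=182
After txn 3 (Dr Revenue, Cr Inventory, amount 469): Inventory=-699 Payables=48 Revenue=651
After txn 4 (Dr Equity, Cr Revenue, amount 442): Equity=442 Inventory=-699 Payables=48 Revenue=209
After txn 5 (Dr Revenue, Cr Equity, amount 430): Equity=12 Inventory=-699 Payables=48 Revenue=639
After txn 6 (Dr Equity, Cr Inventory, amount 493): Equity=505 Inventory=-1192 Payables=48 Revenue=639
After txn 7 (Dr Revenue, Cr Inventory, amount 173): Equity=505 Inventory=-1365 Payables=48 Revenue=812

Answer: 505 -1365 48 812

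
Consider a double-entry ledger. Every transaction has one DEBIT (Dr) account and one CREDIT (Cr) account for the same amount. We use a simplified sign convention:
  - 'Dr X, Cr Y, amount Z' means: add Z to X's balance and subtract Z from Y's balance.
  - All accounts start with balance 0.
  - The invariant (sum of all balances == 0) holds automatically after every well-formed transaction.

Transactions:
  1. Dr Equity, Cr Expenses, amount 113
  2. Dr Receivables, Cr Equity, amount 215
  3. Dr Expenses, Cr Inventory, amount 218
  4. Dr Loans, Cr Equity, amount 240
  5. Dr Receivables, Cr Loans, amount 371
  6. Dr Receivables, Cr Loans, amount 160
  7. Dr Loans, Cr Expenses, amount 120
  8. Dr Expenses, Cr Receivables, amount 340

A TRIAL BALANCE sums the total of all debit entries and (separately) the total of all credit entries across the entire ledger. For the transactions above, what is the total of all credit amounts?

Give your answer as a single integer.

Answer: 1777

Derivation:
Txn 1: credit+=113
Txn 2: credit+=215
Txn 3: credit+=218
Txn 4: credit+=240
Txn 5: credit+=371
Txn 6: credit+=160
Txn 7: credit+=120
Txn 8: credit+=340
Total credits = 1777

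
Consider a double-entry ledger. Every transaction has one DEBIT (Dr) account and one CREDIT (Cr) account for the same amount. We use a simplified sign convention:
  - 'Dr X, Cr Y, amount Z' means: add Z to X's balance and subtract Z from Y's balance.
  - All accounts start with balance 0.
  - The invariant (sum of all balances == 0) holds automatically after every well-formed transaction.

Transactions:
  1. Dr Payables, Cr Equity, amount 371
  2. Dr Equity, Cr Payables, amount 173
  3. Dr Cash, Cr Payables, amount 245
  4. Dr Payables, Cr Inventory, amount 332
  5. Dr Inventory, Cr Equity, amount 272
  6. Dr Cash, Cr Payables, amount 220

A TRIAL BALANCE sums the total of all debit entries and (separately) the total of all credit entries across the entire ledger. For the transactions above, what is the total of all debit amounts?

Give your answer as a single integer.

Txn 1: debit+=371
Txn 2: debit+=173
Txn 3: debit+=245
Txn 4: debit+=332
Txn 5: debit+=272
Txn 6: debit+=220
Total debits = 1613

Answer: 1613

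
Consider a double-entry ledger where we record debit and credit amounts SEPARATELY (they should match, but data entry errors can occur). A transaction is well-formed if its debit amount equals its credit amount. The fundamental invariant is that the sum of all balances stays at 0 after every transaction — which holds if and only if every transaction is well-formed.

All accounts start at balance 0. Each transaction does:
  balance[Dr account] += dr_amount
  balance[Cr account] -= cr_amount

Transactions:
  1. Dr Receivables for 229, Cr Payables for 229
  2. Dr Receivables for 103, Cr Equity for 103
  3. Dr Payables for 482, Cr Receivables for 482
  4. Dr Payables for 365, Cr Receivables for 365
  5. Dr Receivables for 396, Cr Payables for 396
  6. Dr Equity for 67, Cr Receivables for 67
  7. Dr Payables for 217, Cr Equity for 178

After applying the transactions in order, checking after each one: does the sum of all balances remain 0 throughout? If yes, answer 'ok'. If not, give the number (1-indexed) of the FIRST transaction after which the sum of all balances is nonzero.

Answer: 7

Derivation:
After txn 1: dr=229 cr=229 sum_balances=0
After txn 2: dr=103 cr=103 sum_balances=0
After txn 3: dr=482 cr=482 sum_balances=0
After txn 4: dr=365 cr=365 sum_balances=0
After txn 5: dr=396 cr=396 sum_balances=0
After txn 6: dr=67 cr=67 sum_balances=0
After txn 7: dr=217 cr=178 sum_balances=39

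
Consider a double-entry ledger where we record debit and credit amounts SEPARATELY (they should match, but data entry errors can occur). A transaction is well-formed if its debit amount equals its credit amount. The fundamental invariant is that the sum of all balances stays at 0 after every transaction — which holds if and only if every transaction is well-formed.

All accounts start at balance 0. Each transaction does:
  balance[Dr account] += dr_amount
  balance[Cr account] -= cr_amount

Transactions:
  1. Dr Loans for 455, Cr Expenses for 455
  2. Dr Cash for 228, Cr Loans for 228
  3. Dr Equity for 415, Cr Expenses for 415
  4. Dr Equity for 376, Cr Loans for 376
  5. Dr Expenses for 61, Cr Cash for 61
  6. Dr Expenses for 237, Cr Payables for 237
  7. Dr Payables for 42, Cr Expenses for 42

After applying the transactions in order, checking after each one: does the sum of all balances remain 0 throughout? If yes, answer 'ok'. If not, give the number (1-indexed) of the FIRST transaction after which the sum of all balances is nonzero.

After txn 1: dr=455 cr=455 sum_balances=0
After txn 2: dr=228 cr=228 sum_balances=0
After txn 3: dr=415 cr=415 sum_balances=0
After txn 4: dr=376 cr=376 sum_balances=0
After txn 5: dr=61 cr=61 sum_balances=0
After txn 6: dr=237 cr=237 sum_balances=0
After txn 7: dr=42 cr=42 sum_balances=0

Answer: ok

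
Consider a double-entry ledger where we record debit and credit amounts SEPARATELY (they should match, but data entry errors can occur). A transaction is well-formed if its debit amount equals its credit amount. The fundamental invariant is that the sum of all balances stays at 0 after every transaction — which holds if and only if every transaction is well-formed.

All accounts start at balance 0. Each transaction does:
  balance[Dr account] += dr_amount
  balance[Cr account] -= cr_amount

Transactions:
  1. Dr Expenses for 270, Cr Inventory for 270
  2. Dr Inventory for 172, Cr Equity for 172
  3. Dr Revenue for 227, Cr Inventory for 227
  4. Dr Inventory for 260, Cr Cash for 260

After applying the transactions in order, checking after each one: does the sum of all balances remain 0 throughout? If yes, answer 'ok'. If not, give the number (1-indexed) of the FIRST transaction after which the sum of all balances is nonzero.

Answer: ok

Derivation:
After txn 1: dr=270 cr=270 sum_balances=0
After txn 2: dr=172 cr=172 sum_balances=0
After txn 3: dr=227 cr=227 sum_balances=0
After txn 4: dr=260 cr=260 sum_balances=0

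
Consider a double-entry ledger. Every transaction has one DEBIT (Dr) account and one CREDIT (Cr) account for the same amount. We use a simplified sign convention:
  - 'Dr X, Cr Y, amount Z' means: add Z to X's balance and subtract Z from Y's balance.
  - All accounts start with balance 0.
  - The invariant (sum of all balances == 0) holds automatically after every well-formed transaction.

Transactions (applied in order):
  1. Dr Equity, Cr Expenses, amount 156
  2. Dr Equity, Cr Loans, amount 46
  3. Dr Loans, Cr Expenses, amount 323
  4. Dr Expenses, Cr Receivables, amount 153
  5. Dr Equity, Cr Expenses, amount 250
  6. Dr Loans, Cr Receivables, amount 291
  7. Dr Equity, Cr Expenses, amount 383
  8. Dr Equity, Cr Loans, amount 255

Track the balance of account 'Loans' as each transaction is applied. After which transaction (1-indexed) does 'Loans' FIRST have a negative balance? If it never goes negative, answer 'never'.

Answer: 2

Derivation:
After txn 1: Loans=0
After txn 2: Loans=-46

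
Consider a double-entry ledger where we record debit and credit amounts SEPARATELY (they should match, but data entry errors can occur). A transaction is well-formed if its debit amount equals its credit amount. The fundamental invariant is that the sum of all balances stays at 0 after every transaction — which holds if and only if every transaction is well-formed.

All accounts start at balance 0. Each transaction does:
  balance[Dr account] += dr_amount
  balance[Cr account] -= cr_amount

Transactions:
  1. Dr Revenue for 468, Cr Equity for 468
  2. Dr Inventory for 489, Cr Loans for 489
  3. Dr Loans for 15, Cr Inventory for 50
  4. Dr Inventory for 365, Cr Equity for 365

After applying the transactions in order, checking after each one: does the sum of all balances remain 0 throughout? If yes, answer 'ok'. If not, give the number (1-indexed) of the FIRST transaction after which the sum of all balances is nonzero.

Answer: 3

Derivation:
After txn 1: dr=468 cr=468 sum_balances=0
After txn 2: dr=489 cr=489 sum_balances=0
After txn 3: dr=15 cr=50 sum_balances=-35
After txn 4: dr=365 cr=365 sum_balances=-35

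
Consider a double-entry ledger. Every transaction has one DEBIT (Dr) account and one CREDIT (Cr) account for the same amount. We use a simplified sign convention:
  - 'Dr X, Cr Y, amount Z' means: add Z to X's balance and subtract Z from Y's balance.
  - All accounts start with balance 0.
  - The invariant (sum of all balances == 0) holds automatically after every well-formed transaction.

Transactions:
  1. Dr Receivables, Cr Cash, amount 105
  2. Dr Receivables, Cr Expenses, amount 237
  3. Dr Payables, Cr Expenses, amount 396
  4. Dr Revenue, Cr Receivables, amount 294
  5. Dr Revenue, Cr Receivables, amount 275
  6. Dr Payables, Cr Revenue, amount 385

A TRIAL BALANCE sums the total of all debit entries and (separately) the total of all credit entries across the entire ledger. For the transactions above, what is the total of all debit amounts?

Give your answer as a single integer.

Answer: 1692

Derivation:
Txn 1: debit+=105
Txn 2: debit+=237
Txn 3: debit+=396
Txn 4: debit+=294
Txn 5: debit+=275
Txn 6: debit+=385
Total debits = 1692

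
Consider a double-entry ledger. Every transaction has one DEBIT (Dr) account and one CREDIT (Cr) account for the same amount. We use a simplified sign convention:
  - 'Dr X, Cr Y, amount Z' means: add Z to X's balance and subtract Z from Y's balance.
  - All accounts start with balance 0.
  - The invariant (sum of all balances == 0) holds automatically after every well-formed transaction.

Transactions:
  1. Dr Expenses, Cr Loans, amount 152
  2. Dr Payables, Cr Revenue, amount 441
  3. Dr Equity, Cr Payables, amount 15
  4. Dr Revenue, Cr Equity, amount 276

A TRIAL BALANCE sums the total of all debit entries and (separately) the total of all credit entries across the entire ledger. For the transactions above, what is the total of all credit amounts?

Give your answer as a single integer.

Answer: 884

Derivation:
Txn 1: credit+=152
Txn 2: credit+=441
Txn 3: credit+=15
Txn 4: credit+=276
Total credits = 884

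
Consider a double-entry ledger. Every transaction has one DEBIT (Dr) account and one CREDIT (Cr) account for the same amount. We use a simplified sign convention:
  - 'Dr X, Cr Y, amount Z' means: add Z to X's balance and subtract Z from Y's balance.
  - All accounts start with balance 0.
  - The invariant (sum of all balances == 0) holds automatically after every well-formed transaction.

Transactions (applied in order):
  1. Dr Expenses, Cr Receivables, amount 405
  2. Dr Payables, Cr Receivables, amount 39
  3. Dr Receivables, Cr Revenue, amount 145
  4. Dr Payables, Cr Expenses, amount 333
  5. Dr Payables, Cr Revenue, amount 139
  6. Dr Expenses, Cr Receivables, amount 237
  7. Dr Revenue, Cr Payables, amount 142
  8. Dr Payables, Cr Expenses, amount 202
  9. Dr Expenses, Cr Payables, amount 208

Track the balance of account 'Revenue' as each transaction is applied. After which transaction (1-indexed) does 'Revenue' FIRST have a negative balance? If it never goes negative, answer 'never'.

Answer: 3

Derivation:
After txn 1: Revenue=0
After txn 2: Revenue=0
After txn 3: Revenue=-145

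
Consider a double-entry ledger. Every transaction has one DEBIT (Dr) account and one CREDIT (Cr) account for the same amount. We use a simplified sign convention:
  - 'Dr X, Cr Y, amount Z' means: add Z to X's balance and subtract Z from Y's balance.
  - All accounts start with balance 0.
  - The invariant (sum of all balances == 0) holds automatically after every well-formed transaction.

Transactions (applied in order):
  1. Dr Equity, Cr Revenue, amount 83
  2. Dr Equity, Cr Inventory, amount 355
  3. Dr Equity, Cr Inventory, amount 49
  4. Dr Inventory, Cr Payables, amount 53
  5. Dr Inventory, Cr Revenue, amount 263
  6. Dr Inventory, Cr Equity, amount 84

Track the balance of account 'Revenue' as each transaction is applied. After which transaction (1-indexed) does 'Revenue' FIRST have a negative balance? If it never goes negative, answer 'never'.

Answer: 1

Derivation:
After txn 1: Revenue=-83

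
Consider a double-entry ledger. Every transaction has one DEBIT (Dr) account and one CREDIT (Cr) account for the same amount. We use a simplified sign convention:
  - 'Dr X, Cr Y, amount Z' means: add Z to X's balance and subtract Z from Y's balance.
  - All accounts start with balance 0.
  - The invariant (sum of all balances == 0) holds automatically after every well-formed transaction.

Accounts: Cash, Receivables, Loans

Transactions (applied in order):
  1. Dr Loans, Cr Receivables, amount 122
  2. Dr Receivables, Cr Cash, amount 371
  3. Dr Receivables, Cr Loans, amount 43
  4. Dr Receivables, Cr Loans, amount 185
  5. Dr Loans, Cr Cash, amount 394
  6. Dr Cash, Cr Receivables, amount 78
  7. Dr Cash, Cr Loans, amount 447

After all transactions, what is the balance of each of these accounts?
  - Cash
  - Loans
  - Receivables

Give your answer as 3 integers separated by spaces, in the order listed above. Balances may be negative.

After txn 1 (Dr Loans, Cr Receivables, amount 122): Loans=122 Receivables=-122
After txn 2 (Dr Receivables, Cr Cash, amount 371): Cash=-371 Loans=122 Receivables=249
After txn 3 (Dr Receivables, Cr Loans, amount 43): Cash=-371 Loans=79 Receivables=292
After txn 4 (Dr Receivables, Cr Loans, amount 185): Cash=-371 Loans=-106 Receivables=477
After txn 5 (Dr Loans, Cr Cash, amount 394): Cash=-765 Loans=288 Receivables=477
After txn 6 (Dr Cash, Cr Receivables, amount 78): Cash=-687 Loans=288 Receivables=399
After txn 7 (Dr Cash, Cr Loans, amount 447): Cash=-240 Loans=-159 Receivables=399

Answer: -240 -159 399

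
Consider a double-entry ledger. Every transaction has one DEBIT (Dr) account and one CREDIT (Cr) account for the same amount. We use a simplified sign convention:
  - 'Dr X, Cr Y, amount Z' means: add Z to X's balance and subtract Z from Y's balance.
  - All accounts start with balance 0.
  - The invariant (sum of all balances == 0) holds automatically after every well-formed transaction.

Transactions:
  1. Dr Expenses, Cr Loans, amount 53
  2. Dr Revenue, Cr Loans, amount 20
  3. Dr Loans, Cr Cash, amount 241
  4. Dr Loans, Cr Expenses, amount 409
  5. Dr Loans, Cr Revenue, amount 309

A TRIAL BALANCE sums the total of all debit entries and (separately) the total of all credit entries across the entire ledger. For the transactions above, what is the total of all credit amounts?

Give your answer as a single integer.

Answer: 1032

Derivation:
Txn 1: credit+=53
Txn 2: credit+=20
Txn 3: credit+=241
Txn 4: credit+=409
Txn 5: credit+=309
Total credits = 1032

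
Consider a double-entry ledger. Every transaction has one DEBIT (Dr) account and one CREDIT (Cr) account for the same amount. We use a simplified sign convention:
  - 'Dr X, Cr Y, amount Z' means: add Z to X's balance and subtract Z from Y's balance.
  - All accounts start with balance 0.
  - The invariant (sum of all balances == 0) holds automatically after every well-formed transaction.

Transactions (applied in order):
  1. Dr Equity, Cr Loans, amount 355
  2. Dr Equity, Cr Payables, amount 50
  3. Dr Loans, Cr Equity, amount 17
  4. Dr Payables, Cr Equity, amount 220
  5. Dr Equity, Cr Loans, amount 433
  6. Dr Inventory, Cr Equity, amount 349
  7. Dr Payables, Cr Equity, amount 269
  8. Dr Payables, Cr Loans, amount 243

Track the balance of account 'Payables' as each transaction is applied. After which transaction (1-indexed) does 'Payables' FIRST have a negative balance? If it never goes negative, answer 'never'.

Answer: 2

Derivation:
After txn 1: Payables=0
After txn 2: Payables=-50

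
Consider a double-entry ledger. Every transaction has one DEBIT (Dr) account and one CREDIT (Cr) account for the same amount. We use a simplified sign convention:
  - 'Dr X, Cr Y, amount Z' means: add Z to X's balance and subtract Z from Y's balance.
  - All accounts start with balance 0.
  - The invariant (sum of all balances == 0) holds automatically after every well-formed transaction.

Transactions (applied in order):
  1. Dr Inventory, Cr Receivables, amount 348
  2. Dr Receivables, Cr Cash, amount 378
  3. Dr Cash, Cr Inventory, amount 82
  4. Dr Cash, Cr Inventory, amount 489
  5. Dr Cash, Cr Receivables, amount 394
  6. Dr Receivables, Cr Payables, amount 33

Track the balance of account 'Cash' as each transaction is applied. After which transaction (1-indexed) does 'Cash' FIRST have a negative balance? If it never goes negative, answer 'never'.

After txn 1: Cash=0
After txn 2: Cash=-378

Answer: 2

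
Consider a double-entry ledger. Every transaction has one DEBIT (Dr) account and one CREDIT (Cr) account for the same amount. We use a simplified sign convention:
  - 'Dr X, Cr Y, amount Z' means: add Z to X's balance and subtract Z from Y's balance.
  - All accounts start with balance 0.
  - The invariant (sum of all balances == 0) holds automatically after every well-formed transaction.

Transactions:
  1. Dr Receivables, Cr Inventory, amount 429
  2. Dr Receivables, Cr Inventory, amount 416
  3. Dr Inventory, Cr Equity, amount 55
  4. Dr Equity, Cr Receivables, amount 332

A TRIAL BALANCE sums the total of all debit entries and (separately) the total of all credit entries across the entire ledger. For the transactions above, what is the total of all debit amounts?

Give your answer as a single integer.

Txn 1: debit+=429
Txn 2: debit+=416
Txn 3: debit+=55
Txn 4: debit+=332
Total debits = 1232

Answer: 1232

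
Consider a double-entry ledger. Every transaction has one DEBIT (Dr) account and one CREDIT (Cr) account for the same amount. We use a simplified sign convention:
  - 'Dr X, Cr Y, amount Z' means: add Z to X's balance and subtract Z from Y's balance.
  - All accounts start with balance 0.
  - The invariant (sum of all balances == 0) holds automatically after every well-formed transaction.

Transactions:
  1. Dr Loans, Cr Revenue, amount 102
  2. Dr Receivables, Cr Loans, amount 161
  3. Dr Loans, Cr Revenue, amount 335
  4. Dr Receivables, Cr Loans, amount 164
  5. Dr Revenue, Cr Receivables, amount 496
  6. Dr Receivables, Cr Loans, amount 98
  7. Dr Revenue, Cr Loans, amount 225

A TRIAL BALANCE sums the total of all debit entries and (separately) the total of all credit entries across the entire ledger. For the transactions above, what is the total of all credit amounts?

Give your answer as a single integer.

Answer: 1581

Derivation:
Txn 1: credit+=102
Txn 2: credit+=161
Txn 3: credit+=335
Txn 4: credit+=164
Txn 5: credit+=496
Txn 6: credit+=98
Txn 7: credit+=225
Total credits = 1581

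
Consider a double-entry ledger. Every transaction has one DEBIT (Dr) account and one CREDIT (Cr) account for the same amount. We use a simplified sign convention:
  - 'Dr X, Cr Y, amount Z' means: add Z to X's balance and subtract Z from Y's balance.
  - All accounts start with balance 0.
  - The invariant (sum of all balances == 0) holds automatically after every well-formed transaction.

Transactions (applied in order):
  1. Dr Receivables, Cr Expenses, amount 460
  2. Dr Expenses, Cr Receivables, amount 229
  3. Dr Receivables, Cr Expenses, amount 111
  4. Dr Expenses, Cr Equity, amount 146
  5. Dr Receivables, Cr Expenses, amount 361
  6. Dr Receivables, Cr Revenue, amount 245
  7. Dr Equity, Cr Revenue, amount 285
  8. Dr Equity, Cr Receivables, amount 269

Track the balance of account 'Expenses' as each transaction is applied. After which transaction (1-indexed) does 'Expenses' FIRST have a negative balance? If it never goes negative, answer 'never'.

After txn 1: Expenses=-460

Answer: 1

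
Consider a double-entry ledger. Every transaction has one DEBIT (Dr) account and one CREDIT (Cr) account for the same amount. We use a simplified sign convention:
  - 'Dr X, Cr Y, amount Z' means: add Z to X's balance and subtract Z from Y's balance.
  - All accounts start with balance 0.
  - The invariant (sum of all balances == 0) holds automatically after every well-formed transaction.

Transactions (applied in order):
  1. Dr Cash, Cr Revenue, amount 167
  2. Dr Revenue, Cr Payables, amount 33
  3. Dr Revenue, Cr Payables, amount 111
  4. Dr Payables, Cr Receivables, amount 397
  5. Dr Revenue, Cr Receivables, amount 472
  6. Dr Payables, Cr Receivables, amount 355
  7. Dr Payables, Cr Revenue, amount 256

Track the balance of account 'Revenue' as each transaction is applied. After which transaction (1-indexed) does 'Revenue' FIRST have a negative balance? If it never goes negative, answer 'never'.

Answer: 1

Derivation:
After txn 1: Revenue=-167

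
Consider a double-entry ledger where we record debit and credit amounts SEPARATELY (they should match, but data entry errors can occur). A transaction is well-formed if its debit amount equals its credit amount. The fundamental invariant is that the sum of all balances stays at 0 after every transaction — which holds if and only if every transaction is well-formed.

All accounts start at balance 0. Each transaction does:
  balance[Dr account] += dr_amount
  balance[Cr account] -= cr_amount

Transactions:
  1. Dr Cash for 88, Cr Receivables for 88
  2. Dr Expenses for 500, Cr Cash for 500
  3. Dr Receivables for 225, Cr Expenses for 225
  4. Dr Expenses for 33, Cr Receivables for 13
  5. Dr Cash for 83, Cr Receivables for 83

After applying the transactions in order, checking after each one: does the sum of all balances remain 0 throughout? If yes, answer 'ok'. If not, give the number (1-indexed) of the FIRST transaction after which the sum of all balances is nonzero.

After txn 1: dr=88 cr=88 sum_balances=0
After txn 2: dr=500 cr=500 sum_balances=0
After txn 3: dr=225 cr=225 sum_balances=0
After txn 4: dr=33 cr=13 sum_balances=20
After txn 5: dr=83 cr=83 sum_balances=20

Answer: 4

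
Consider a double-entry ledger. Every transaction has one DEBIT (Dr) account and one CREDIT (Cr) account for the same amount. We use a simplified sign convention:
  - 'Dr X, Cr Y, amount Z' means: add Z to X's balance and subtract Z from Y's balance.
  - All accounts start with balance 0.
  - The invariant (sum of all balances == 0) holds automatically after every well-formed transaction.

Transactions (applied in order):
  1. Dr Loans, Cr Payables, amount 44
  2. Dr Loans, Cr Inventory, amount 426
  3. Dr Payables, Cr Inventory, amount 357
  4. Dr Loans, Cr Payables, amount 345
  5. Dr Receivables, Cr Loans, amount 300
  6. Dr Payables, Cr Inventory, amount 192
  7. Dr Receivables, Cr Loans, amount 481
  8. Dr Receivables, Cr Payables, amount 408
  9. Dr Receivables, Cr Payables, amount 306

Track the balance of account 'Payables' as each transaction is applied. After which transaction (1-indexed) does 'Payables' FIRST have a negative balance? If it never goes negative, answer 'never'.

Answer: 1

Derivation:
After txn 1: Payables=-44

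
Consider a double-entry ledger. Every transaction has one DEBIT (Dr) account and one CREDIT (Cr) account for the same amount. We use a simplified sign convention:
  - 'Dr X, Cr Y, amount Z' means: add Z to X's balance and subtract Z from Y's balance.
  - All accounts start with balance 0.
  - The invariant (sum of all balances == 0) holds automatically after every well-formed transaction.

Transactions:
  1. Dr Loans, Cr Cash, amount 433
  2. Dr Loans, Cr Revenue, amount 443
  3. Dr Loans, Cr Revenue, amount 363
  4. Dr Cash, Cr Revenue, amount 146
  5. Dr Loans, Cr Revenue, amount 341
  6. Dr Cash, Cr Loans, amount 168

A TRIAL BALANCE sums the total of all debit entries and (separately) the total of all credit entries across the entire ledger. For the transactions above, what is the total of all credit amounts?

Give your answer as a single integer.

Answer: 1894

Derivation:
Txn 1: credit+=433
Txn 2: credit+=443
Txn 3: credit+=363
Txn 4: credit+=146
Txn 5: credit+=341
Txn 6: credit+=168
Total credits = 1894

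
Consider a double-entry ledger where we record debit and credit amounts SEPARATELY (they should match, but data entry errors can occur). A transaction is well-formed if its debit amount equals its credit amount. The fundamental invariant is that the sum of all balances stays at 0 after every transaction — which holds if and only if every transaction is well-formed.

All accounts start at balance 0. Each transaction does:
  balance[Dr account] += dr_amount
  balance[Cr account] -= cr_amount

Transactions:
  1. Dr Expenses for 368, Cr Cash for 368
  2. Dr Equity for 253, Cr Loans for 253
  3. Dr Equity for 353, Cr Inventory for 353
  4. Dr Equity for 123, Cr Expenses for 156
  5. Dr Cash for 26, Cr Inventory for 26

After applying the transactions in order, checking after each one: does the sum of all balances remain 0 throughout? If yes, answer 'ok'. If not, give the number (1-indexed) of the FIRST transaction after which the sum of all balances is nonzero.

After txn 1: dr=368 cr=368 sum_balances=0
After txn 2: dr=253 cr=253 sum_balances=0
After txn 3: dr=353 cr=353 sum_balances=0
After txn 4: dr=123 cr=156 sum_balances=-33
After txn 5: dr=26 cr=26 sum_balances=-33

Answer: 4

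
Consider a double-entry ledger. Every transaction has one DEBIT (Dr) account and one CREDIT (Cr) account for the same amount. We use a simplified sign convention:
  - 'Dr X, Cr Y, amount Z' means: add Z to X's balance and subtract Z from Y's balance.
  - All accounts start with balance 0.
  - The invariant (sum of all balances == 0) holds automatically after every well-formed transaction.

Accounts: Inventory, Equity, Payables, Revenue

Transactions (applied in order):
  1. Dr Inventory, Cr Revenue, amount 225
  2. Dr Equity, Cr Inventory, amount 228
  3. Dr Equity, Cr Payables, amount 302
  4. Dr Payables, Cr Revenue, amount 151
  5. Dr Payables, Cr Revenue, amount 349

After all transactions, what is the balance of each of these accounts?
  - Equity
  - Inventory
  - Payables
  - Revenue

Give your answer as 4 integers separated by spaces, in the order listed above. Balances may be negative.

Answer: 530 -3 198 -725

Derivation:
After txn 1 (Dr Inventory, Cr Revenue, amount 225): Inventory=225 Revenue=-225
After txn 2 (Dr Equity, Cr Inventory, amount 228): Equity=228 Inventory=-3 Revenue=-225
After txn 3 (Dr Equity, Cr Payables, amount 302): Equity=530 Inventory=-3 Payables=-302 Revenue=-225
After txn 4 (Dr Payables, Cr Revenue, amount 151): Equity=530 Inventory=-3 Payables=-151 Revenue=-376
After txn 5 (Dr Payables, Cr Revenue, amount 349): Equity=530 Inventory=-3 Payables=198 Revenue=-725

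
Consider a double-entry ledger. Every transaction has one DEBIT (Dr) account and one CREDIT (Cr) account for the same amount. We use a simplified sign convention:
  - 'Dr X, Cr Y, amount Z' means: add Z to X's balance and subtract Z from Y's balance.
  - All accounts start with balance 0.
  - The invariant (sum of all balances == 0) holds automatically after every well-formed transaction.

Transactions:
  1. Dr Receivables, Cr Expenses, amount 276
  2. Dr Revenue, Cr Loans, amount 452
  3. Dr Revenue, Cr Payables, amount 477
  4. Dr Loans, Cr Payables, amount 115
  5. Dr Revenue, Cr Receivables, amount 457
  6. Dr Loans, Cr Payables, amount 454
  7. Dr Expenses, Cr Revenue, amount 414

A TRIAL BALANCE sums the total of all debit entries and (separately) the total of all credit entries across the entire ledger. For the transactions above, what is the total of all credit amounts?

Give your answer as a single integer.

Answer: 2645

Derivation:
Txn 1: credit+=276
Txn 2: credit+=452
Txn 3: credit+=477
Txn 4: credit+=115
Txn 5: credit+=457
Txn 6: credit+=454
Txn 7: credit+=414
Total credits = 2645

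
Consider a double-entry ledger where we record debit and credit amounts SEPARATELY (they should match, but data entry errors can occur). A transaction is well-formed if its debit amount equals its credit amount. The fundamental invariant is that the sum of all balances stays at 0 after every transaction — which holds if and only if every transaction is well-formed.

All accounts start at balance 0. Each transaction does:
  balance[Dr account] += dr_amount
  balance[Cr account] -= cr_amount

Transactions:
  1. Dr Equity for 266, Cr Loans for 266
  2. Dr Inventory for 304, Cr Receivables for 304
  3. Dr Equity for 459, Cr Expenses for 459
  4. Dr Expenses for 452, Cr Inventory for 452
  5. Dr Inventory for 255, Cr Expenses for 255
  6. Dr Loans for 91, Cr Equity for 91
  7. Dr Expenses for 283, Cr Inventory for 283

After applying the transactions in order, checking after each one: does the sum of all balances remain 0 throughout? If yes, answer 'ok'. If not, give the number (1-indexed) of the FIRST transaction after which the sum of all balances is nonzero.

Answer: ok

Derivation:
After txn 1: dr=266 cr=266 sum_balances=0
After txn 2: dr=304 cr=304 sum_balances=0
After txn 3: dr=459 cr=459 sum_balances=0
After txn 4: dr=452 cr=452 sum_balances=0
After txn 5: dr=255 cr=255 sum_balances=0
After txn 6: dr=91 cr=91 sum_balances=0
After txn 7: dr=283 cr=283 sum_balances=0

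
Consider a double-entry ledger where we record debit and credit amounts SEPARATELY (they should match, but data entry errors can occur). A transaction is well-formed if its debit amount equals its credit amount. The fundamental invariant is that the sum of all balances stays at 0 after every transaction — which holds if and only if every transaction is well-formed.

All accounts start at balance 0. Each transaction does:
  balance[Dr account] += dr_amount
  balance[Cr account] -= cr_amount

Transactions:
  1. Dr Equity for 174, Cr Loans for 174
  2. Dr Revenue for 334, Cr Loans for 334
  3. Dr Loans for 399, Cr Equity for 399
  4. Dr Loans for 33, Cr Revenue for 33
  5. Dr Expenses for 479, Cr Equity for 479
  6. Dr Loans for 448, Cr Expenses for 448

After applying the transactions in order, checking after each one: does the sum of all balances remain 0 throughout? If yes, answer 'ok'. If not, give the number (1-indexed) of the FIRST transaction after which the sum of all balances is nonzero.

Answer: ok

Derivation:
After txn 1: dr=174 cr=174 sum_balances=0
After txn 2: dr=334 cr=334 sum_balances=0
After txn 3: dr=399 cr=399 sum_balances=0
After txn 4: dr=33 cr=33 sum_balances=0
After txn 5: dr=479 cr=479 sum_balances=0
After txn 6: dr=448 cr=448 sum_balances=0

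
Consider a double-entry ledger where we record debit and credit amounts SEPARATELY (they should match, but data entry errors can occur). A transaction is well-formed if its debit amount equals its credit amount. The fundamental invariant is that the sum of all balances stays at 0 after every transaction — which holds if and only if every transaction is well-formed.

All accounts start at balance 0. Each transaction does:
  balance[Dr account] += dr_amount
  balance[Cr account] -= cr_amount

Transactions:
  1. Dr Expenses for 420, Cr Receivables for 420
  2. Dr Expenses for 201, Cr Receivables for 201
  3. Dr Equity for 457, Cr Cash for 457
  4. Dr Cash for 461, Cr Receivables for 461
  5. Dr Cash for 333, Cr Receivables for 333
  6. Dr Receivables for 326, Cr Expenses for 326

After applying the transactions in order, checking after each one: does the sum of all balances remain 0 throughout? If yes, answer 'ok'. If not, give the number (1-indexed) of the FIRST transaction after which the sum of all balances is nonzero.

After txn 1: dr=420 cr=420 sum_balances=0
After txn 2: dr=201 cr=201 sum_balances=0
After txn 3: dr=457 cr=457 sum_balances=0
After txn 4: dr=461 cr=461 sum_balances=0
After txn 5: dr=333 cr=333 sum_balances=0
After txn 6: dr=326 cr=326 sum_balances=0

Answer: ok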